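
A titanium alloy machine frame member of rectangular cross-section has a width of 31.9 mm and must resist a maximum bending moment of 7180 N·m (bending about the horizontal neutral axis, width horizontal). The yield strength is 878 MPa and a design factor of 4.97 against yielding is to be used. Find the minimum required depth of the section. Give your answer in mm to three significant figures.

σ_allow = 878/4.97 = 176.7 MPa.
For a rectangular section σ = 6M/(bh²), so h² = 6M/(b σ_allow) = 6×7180000/(31.9×176.7) = 7644 mm².
h = 87.43 mm.

h = 87.4 mm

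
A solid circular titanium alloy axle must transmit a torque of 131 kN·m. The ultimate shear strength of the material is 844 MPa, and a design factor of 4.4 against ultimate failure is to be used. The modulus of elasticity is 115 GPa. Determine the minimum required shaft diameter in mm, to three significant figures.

d = 152 mm

Allowable shear stress τ_allow = 844/4.4 = 191.8 MPa.
For a solid shaft τ = 16T/(πd³), so d³ = 16T/(π τ_allow) = 16×1.3100×10^8/(π×191.8) = 3.478×10^6 mm³.
d = (3.478×10^6)^(1/3) = 151.5 mm.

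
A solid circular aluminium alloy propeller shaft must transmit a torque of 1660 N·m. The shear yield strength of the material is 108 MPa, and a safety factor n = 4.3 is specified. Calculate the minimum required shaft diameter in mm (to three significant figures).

Allowable shear stress τ_allow = 108/4.3 = 25.12 MPa.
For a solid shaft τ = 16T/(πd³), so d³ = 16T/(π τ_allow) = 16×1660000/(π×25.12) = 336600 mm³.
d = (336600)^(1/3) = 69.56 mm.

d = 69.6 mm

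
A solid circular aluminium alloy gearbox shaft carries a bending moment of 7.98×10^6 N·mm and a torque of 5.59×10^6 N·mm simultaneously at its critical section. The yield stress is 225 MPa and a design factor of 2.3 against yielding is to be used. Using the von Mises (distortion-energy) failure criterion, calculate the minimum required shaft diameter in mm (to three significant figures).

d = 99.1 mm

σ_allow = σ_y/n = 225/2.3 = 97.83 MPa.
For a solid shaft σ_b = 32M/(πd³) and τ = 16T/(πd³), so the von Mises stress is σ' = (16/πd³)·√(4M²+3T²).
√(4M²+3T²) = √(4×(7.980×10^6)² + 3×(5.590×10^6)²) = 1.867×10^7 N·mm.
d³ = 16×1.867×10^7/(π×97.83) = 971800 mm³.
d = 99.05 mm.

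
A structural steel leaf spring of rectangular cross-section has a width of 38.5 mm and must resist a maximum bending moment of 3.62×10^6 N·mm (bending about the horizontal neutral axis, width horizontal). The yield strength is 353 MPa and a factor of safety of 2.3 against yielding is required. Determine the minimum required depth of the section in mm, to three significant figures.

σ_allow = 353/2.3 = 153.5 MPa.
For a rectangular section σ = 6M/(bh²), so h² = 6M/(b σ_allow) = 6×3620000/(38.5×153.5) = 3676 mm².
h = 60.63 mm.

h = 60.6 mm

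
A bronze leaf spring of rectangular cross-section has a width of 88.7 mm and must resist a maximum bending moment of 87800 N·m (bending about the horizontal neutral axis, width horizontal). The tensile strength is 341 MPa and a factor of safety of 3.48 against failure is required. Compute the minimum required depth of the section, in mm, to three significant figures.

h = 246 mm

σ_allow = 341/3.48 = 97.99 MPa.
For a rectangular section σ = 6M/(bh²), so h² = 6M/(b σ_allow) = 6×8.7800×10^7/(88.7×97.99) = 60610 mm².
h = 246.2 mm.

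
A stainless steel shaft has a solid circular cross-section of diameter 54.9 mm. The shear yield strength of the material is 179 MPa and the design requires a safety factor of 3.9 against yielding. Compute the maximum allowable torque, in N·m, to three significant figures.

τ_allow = 179/3.9 = 45.90 MPa.
For a solid shaft T_allow = τ_allow·πd³/16; πd³/16 = π×54.9³/16 = 32490 mm³.
T_allow = 45.90×32490 = 1.491×10^6 N·mm = 1491 N·m.

T_allow = 1490 N·m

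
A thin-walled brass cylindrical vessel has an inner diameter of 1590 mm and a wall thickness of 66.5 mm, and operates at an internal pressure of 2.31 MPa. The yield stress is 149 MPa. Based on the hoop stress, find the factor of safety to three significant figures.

σ_h = pD/(2t) = 2.31×1590/(2×66.5) = 27.62 MPa.
n = 149/27.62 = 5.395.

n = 5.40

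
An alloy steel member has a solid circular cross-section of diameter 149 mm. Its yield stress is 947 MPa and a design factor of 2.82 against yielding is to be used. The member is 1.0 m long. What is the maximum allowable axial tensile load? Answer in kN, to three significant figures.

F_allow = 5860 kN

σ_allow = 947/2.82 = 335.8 MPa.
A = πd²/4 = π×149²/4 = 17440 mm².
F_allow = σ_allow × A = 335.8×17440 = 5.855×10^6 N.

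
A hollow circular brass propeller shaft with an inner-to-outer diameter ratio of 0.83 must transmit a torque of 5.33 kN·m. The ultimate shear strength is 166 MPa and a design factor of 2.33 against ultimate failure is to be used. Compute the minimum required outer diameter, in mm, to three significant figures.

τ_allow = 166/2.33 = 71.24 MPa.
For a hollow shaft τ = 16T/[πd_o³(1−k⁴)] with k = 0.83, so 1−k⁴ = 0.5254.
d_o³ = 16T/[π τ_allow (1−k⁴)] = 16×5330000/(π×71.24×0.5254) = 725200 mm³.
d_o = 89.84 mm.

d_o = 89.8 mm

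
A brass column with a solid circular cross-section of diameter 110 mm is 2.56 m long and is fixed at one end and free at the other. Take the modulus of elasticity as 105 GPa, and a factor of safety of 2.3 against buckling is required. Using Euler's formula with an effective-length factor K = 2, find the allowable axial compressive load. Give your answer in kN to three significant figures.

I = πd⁴/64 = π×110⁴/64 = 7.187×10^6 mm⁴.
Effective length L_e = KL = 2×2.56 m = 5120 mm.
Euler critical load P_cr = π²EI/L_e² = π²×105000×7.187×10^6/5120² = 284100 N.
P_allow = P_cr/n = 284100/2.3 = 123500 N.

P_allow = 124 kN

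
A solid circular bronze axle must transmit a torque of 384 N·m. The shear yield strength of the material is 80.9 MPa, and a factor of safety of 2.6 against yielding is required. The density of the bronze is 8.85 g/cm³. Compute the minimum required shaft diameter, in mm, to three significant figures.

d = 39.8 mm

Allowable shear stress τ_allow = 80.9/2.6 = 31.12 MPa.
For a solid shaft τ = 16T/(πd³), so d³ = 16T/(π τ_allow) = 16×384000/(π×31.12) = 62850 mm³.
d = (62850)^(1/3) = 39.76 mm.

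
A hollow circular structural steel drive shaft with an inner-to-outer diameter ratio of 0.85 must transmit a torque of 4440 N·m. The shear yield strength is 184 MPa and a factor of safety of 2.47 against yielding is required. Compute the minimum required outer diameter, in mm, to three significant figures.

τ_allow = 184/2.47 = 74.49 MPa.
For a hollow shaft τ = 16T/[πd_o³(1−k⁴)] with k = 0.85, so 1−k⁴ = 0.4780.
d_o³ = 16T/[π τ_allow (1−k⁴)] = 16×4440000/(π×74.49×0.4780) = 635100 mm³.
d_o = 85.95 mm.

d_o = 86.0 mm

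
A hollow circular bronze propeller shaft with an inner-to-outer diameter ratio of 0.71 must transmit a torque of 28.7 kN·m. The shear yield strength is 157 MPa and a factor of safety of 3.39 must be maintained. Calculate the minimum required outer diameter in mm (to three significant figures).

τ_allow = 157/3.39 = 46.31 MPa.
For a hollow shaft τ = 16T/[πd_o³(1−k⁴)] with k = 0.71, so 1−k⁴ = 0.7459.
d_o³ = 16T/[π τ_allow (1−k⁴)] = 16×2.8700×10^7/(π×46.31×0.7459) = 4.231×10^6 mm³.
d_o = 161.7 mm.

d_o = 162 mm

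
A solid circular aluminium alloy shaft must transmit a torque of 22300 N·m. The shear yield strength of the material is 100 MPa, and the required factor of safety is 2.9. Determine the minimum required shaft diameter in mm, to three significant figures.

d = 149 mm

Allowable shear stress τ_allow = 100/2.9 = 34.48 MPa.
For a solid shaft τ = 16T/(πd³), so d³ = 16T/(π τ_allow) = 16×2.2300×10^7/(π×34.48) = 3.294×10^6 mm³.
d = (3.294×10^6)^(1/3) = 148.8 mm.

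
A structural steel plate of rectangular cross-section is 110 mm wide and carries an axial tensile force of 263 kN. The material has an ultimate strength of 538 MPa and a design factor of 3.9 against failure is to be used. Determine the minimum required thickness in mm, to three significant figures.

σ_allow = 538/3.9 = 137.9 MPa.
Required area A = F/σ_allow = 263000/137.9 = 1907 mm².
t = A/w = 1907/110 = 17.33 mm.

t = 17.3 mm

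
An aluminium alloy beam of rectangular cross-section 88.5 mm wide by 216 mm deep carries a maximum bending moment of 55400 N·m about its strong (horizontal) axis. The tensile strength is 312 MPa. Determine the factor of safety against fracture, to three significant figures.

n = 3.88

Section modulus S = bh²/6 = 88.5×216²/6 = 688200 mm³.
σ = M/S = 5.5400×10^7/688200 = 80.50 MPa.
n = 312/80.50 = 3.876.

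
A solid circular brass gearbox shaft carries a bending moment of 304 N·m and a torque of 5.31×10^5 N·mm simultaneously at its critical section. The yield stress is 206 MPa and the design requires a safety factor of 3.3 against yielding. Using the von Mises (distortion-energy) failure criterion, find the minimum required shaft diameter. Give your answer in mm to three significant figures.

d = 44.8 mm

σ_allow = σ_y/n = 206/3.3 = 62.42 MPa.
For a solid shaft σ_b = 32M/(πd³) and τ = 16T/(πd³), so the von Mises stress is σ' = (16/πd³)·√(4M²+3T²).
√(4M²+3T²) = √(4×(304000)² + 3×(531000)²) = 1.103×10^6 N·mm.
d³ = 16×1.103×10^6/(π×62.42) = 89950 mm³.
d = 44.81 mm.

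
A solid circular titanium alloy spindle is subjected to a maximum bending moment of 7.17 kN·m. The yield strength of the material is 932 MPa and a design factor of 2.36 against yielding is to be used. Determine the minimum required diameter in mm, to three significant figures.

d = 57.0 mm

σ_allow = 932/2.36 = 394.9 MPa.
For a solid circular section σ = 32M/(πd³), so d³ = 32M/(π σ_allow) = 32×7170000/(π×394.9) = 184900 mm³.
d = 56.97 mm.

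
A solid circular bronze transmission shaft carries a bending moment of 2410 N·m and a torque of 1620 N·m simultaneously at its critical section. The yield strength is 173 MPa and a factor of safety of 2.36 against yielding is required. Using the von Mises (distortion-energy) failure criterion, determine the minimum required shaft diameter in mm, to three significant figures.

σ_allow = σ_y/n = 173/2.36 = 73.31 MPa.
For a solid shaft σ_b = 32M/(πd³) and τ = 16T/(πd³), so the von Mises stress is σ' = (16/πd³)·√(4M²+3T²).
√(4M²+3T²) = √(4×(2.410×10^6)² + 3×(1.620×10^6)²) = 5.577×10^6 N·mm.
d³ = 16×5.577×10^6/(π×73.31) = 387500 mm³.
d = 72.90 mm.

d = 72.9 mm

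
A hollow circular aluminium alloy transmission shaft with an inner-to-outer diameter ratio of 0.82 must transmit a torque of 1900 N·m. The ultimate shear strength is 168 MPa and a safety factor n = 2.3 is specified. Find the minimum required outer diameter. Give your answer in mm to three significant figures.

d_o = 62.3 mm

τ_allow = 168/2.3 = 73.04 MPa.
For a hollow shaft τ = 16T/[πd_o³(1−k⁴)] with k = 0.82, so 1−k⁴ = 0.5479.
d_o³ = 16T/[π τ_allow (1−k⁴)] = 16×1900000/(π×73.04×0.5479) = 241800 mm³.
d_o = 62.30 mm.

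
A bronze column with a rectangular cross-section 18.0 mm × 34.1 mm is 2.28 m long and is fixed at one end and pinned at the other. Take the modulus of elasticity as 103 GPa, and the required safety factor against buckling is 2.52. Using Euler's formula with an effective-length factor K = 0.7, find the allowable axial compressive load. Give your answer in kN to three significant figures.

P_allow = 2.62 kN

Buckling occurs about the weak axis: I_min = h·b³/12 = 34.1×18.0³/12 = 16570 mm⁴ (b = 18.0 mm is the smaller dimension).
Effective length L_e = KL = 0.7×2.28 m = 1596 mm.
Euler critical load P_cr = π²EI/L_e² = π²×103000×16570/1596² = 6614 N.
P_allow = P_cr/n = 6614/2.52 = 2625 N.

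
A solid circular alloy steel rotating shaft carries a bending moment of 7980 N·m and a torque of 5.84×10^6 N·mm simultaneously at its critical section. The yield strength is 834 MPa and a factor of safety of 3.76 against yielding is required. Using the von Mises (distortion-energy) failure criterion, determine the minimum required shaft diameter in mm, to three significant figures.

d = 75.7 mm

σ_allow = σ_y/n = 834/3.76 = 221.8 MPa.
For a solid shaft σ_b = 32M/(πd³) and τ = 16T/(πd³), so the von Mises stress is σ' = (16/πd³)·√(4M²+3T²).
√(4M²+3T²) = √(4×(7.980×10^6)² + 3×(5.840×10^6)²) = 1.890×10^7 N·mm.
d³ = 16×1.890×10^7/(π×221.8) = 433900 mm³.
d = 75.70 mm.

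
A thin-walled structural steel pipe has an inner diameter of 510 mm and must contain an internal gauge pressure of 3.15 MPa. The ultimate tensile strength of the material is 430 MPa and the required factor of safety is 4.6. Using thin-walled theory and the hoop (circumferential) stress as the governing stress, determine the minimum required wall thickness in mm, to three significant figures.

t = 8.59 mm

σ_allow = 430/4.6 = 93.48 MPa.
Hoop stress σ_h = pD/(2t), so t = pD/(2σ_allow) = 3.15×510/(2×93.48) = 8.593 mm.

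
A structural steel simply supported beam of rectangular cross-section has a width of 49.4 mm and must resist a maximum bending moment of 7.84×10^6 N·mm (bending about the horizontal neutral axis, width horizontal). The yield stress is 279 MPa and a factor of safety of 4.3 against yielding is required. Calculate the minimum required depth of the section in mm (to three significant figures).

σ_allow = 279/4.3 = 64.88 MPa.
For a rectangular section σ = 6M/(bh²), so h² = 6M/(b σ_allow) = 6×7840000/(49.4×64.88) = 14680 mm².
h = 121.1 mm.

h = 121 mm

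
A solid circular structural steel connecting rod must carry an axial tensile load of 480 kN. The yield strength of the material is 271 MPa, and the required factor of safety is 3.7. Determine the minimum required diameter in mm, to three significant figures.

Allowable stress σ_allow = 271/3.7 = 73.24 MPa.
Required area A = F/σ_allow = 480000/73.24 = 6554 mm².
A = πd²/4 → d = √(4A/π) = 91.35 mm.

d = 91.3 mm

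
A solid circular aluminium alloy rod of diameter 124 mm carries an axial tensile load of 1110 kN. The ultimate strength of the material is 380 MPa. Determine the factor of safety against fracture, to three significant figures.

A = πd²/4 = 12080 mm².
σ = F/A = 1110000/12080 = 91.92 MPa.
n = 380/91.92 = 4.134.

n = 4.13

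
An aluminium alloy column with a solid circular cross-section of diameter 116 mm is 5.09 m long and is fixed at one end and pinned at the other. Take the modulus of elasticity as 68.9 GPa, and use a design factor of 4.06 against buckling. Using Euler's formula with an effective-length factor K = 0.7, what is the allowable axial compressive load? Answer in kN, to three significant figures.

I = πd⁴/64 = π×116⁴/64 = 8.888×10^6 mm⁴.
Effective length L_e = KL = 0.7×5.09 m = 3563 mm.
Euler critical load P_cr = π²EI/L_e² = π²×68900×8.888×10^6/3563² = 476100 N.
P_allow = P_cr/n = 476100/4.06 = 117300 N.

P_allow = 117 kN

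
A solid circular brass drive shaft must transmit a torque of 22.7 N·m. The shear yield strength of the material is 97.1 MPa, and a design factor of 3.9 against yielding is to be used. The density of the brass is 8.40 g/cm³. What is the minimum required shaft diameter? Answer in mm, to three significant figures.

d = 16.7 mm

Allowable shear stress τ_allow = 97.1/3.9 = 24.90 MPa.
For a solid shaft τ = 16T/(πd³), so d³ = 16T/(π τ_allow) = 16×22700/(π×24.90) = 4643 mm³.
d = (4643)^(1/3) = 16.68 mm.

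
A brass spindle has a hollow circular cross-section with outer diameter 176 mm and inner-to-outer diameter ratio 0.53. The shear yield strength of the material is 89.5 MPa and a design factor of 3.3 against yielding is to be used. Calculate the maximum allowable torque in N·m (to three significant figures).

T_allow = 26700 N·m

τ_allow = 89.5/3.3 = 27.12 MPa.
For a hollow shaft T_allow = τ_allow·πd_o³(1−k⁴)/16 with 1−k⁴ = 0.9211, so πd_o³(1−k⁴)/16 = 986000 mm³.
T_allow = 27.12×986000 = 2.674×10^7 N·mm = 26740 N·m.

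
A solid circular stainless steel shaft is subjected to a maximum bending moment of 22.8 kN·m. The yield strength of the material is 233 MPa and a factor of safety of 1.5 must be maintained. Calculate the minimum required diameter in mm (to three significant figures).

d = 114 mm

σ_allow = 233/1.5 = 155.3 MPa.
For a solid circular section σ = 32M/(πd³), so d³ = 32M/(π σ_allow) = 32×2.2800×10^7/(π×155.3) = 1.495×10^6 mm³.
d = 114.3 mm.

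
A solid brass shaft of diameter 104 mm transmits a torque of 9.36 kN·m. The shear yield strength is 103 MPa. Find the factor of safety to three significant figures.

n = 2.43

τ = 16T/(πd³) = 16×9360000/(π×104³) = 42.38 MPa.
n = τ_limit/τ = 103/42.38 = 2.430.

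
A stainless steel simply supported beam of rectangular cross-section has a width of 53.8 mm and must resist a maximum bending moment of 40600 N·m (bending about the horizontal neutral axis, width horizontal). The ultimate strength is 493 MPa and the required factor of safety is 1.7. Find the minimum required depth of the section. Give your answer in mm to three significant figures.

σ_allow = 493/1.7 = 290.0 MPa.
For a rectangular section σ = 6M/(bh²), so h² = 6M/(b σ_allow) = 6×4.0600×10^7/(53.8×290.0) = 15610 mm².
h = 125.0 mm.

h = 125 mm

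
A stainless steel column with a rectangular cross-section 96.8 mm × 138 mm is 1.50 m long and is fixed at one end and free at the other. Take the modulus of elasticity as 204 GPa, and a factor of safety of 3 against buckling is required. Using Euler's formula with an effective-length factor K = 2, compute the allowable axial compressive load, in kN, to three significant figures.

P_allow = 778 kN

Buckling occurs about the weak axis: I_min = h·b³/12 = 138×96.8³/12 = 1.043×10^7 mm⁴ (b = 96.8 mm is the smaller dimension).
Effective length L_e = KL = 2×1.50 m = 3000 mm.
Euler critical load P_cr = π²EI/L_e² = π²×204000×1.043×10^7/3000² = 2.334×10^6 N.
P_allow = P_cr/n = 2.334×10^6/3 = 777800 N.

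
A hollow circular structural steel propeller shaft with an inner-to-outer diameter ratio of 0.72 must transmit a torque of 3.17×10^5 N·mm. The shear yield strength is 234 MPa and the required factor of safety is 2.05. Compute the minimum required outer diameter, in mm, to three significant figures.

τ_allow = 234/2.05 = 114.1 MPa.
For a hollow shaft τ = 16T/[πd_o³(1−k⁴)] with k = 0.72, so 1−k⁴ = 0.7313.
d_o³ = 16T/[π τ_allow (1−k⁴)] = 16×317000/(π×114.1×0.7313) = 19340 mm³.
d_o = 26.84 mm.

d_o = 26.8 mm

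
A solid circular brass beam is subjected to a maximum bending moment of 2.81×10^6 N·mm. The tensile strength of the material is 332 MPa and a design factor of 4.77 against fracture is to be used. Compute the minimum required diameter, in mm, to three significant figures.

σ_allow = 332/4.77 = 69.60 MPa.
For a solid circular section σ = 32M/(πd³), so d³ = 32M/(π σ_allow) = 32×2810000/(π×69.60) = 411200 mm³.
d = 74.36 mm.

d = 74.4 mm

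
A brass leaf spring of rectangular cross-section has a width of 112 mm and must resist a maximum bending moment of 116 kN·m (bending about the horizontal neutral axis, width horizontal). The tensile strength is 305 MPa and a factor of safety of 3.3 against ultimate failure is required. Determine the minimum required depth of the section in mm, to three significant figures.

σ_allow = 305/3.3 = 92.42 MPa.
For a rectangular section σ = 6M/(bh²), so h² = 6M/(b σ_allow) = 6×1.1600×10^8/(112×92.42) = 67240 mm².
h = 259.3 mm.

h = 259 mm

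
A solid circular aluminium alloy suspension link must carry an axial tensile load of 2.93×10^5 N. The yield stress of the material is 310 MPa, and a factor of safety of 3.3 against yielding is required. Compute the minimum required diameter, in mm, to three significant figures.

Allowable stress σ_allow = 310/3.3 = 93.94 MPa.
Required area A = F/σ_allow = 293000/93.94 = 3119 mm².
A = πd²/4 → d = √(4A/π) = 63.02 mm.

d = 63.0 mm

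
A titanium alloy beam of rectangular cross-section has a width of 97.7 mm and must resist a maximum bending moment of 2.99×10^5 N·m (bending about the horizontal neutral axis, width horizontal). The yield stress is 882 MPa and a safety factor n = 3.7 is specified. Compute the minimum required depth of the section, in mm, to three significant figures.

σ_allow = 882/3.7 = 238.4 MPa.
For a rectangular section σ = 6M/(bh²), so h² = 6M/(b σ_allow) = 6×2.9900×10^8/(97.7×238.4) = 77030 mm².
h = 277.5 mm.

h = 278 mm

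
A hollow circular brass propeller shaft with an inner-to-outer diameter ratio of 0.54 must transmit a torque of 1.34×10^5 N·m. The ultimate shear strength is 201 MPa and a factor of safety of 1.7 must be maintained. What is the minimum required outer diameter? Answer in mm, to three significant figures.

d_o = 185 mm

τ_allow = 201/1.7 = 118.2 MPa.
For a hollow shaft τ = 16T/[πd_o³(1−k⁴)] with k = 0.54, so 1−k⁴ = 0.9150.
d_o³ = 16T/[π τ_allow (1−k⁴)] = 16×1.3400×10^8/(π×118.2×0.9150) = 6.308×10^6 mm³.
d_o = 184.8 mm.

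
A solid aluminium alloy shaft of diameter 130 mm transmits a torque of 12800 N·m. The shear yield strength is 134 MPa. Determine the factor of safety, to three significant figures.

n = 4.52

τ = 16T/(πd³) = 16×1.2800×10^7/(π×130³) = 29.67 MPa.
n = τ_limit/τ = 134/29.67 = 4.516.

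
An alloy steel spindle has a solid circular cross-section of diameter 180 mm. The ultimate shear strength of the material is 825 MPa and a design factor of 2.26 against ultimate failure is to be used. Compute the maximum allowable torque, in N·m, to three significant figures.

T_allow = 4.18×10^5 N·m

τ_allow = 825/2.26 = 365.0 MPa.
For a solid shaft T_allow = τ_allow·πd³/16; πd³/16 = π×180³/16 = 1.145×10^6 mm³.
T_allow = 365.0×1.145×10^6 = 4.180×10^8 N·mm = 418000 N·m.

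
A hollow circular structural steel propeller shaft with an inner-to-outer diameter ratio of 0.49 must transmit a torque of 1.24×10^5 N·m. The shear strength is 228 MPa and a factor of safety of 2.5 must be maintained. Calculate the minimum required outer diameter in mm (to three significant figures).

d_o = 194 mm

τ_allow = 228/2.5 = 91.20 MPa.
For a hollow shaft τ = 16T/[πd_o³(1−k⁴)] with k = 0.49, so 1−k⁴ = 0.9424.
d_o³ = 16T/[π τ_allow (1−k⁴)] = 16×1.2400×10^8/(π×91.20×0.9424) = 7.348×10^6 mm³.
d_o = 194.4 mm.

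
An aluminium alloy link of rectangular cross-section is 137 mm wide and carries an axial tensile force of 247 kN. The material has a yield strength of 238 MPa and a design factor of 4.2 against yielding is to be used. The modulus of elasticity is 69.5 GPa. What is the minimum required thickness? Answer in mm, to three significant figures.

t = 31.8 mm

σ_allow = 238/4.2 = 56.67 MPa.
Required area A = F/σ_allow = 247000/56.67 = 4359 mm².
t = A/w = 4359/137 = 31.82 mm.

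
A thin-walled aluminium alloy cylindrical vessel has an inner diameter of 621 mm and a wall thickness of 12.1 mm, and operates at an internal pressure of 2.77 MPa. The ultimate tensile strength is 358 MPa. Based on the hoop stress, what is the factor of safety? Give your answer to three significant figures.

σ_h = pD/(2t) = 2.77×621/(2×12.1) = 71.08 MPa.
n = 358/71.08 = 5.036.

n = 5.04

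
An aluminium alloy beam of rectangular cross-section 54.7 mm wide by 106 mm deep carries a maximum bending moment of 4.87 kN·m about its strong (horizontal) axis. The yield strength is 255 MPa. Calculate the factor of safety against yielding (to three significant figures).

n = 5.36

Section modulus S = bh²/6 = 54.7×106²/6 = 102400 mm³.
σ = M/S = 4870000/102400 = 47.54 MPa.
n = 255/47.54 = 5.364.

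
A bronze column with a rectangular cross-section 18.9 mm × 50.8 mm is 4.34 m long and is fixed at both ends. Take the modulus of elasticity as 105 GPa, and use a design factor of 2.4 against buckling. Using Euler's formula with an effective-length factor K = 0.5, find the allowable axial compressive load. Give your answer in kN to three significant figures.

P_allow = 2.62 kN

Buckling occurs about the weak axis: I_min = h·b³/12 = 50.8×18.9³/12 = 28580 mm⁴ (b = 18.9 mm is the smaller dimension).
Effective length L_e = KL = 0.5×4.34 m = 2170 mm.
Euler critical load P_cr = π²EI/L_e² = π²×105000×28580/2170² = 6290 N.
P_allow = P_cr/n = 6290/2.4 = 2621 N.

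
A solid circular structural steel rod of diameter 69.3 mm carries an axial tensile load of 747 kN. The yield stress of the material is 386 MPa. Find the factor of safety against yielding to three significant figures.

A = πd²/4 = 3772 mm².
σ = F/A = 747000/3772 = 198.0 MPa.
n = 386/198.0 = 1.949.

n = 1.95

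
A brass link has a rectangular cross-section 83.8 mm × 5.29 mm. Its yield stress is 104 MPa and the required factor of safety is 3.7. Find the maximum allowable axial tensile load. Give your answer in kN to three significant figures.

F_allow = 12.5 kN

σ_allow = 104/3.7 = 28.11 MPa.
A = 83.8×5.29 = 443.3 mm².
F_allow = σ_allow × A = 28.11×443.3 = 12460 N.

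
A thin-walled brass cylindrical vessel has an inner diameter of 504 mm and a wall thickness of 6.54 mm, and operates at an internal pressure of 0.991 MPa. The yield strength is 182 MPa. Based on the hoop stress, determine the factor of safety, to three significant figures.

n = 4.77

σ_h = pD/(2t) = 0.991×504/(2×6.54) = 38.19 MPa.
n = 182/38.19 = 4.766.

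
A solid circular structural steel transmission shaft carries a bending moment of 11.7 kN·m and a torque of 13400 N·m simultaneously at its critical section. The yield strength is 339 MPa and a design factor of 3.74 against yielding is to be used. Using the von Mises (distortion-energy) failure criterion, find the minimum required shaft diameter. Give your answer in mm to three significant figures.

d = 123 mm

σ_allow = σ_y/n = 339/3.74 = 90.64 MPa.
For a solid shaft σ_b = 32M/(πd³) and τ = 16T/(πd³), so the von Mises stress is σ' = (16/πd³)·√(4M²+3T²).
√(4M²+3T²) = √(4×(1.170×10^7)² + 3×(1.340×10^7)²) = 3.296×10^7 N·mm.
d³ = 16×3.296×10^7/(π×90.64) = 1.852×10^6 mm³.
d = 122.8 mm.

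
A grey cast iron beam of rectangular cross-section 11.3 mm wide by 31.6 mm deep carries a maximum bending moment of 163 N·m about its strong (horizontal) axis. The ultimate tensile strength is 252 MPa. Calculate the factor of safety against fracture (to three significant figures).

Section modulus S = bh²/6 = 11.3×31.6²/6 = 1881 mm³.
σ = M/S = 163000/1881 = 86.67 MPa.
n = 252/86.67 = 2.907.

n = 2.91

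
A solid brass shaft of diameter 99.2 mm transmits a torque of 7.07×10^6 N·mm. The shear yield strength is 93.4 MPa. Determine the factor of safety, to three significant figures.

n = 2.53

τ = 16T/(πd³) = 16×7070000/(π×99.2³) = 36.89 MPa.
n = τ_limit/τ = 93.4/36.89 = 2.532.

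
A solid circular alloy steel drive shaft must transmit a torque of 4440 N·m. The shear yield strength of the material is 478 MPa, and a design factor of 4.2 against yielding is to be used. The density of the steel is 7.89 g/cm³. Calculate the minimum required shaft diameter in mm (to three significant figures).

Allowable shear stress τ_allow = 478/4.2 = 113.8 MPa.
For a solid shaft τ = 16T/(πd³), so d³ = 16T/(π τ_allow) = 16×4440000/(π×113.8) = 198700 mm³.
d = (198700)^(1/3) = 58.35 mm.

d = 58.4 mm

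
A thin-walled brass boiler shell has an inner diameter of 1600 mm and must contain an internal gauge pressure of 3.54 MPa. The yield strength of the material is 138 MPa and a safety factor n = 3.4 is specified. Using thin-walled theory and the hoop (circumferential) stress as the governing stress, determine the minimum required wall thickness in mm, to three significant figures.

σ_allow = 138/3.4 = 40.59 MPa.
Hoop stress σ_h = pD/(2t), so t = pD/(2σ_allow) = 3.54×1600/(2×40.59) = 69.77 mm.

t = 69.8 mm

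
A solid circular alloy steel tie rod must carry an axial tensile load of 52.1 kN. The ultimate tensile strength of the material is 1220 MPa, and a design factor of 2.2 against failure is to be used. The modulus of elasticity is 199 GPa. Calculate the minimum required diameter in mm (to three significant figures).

Allowable stress σ_allow = 1220/2.2 = 554.5 MPa.
Required area A = F/σ_allow = 52100/554.5 = 93.95 mm².
A = πd²/4 → d = √(4A/π) = 10.94 mm.

d = 10.9 mm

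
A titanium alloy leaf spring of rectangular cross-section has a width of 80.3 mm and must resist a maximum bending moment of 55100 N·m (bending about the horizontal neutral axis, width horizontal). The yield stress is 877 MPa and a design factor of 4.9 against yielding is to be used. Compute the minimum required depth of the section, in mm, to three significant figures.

h = 152 mm

σ_allow = 877/4.9 = 179.0 MPa.
For a rectangular section σ = 6M/(bh²), so h² = 6M/(b σ_allow) = 6×5.5100×10^7/(80.3×179.0) = 23000 mm².
h = 151.7 mm.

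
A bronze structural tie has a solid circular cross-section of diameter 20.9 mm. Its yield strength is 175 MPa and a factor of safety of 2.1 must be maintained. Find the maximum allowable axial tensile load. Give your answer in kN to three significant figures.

F_allow = 28.6 kN

σ_allow = 175/2.1 = 83.33 MPa.
A = πd²/4 = π×20.9²/4 = 343.1 mm².
F_allow = σ_allow × A = 83.33×343.1 = 28590 N.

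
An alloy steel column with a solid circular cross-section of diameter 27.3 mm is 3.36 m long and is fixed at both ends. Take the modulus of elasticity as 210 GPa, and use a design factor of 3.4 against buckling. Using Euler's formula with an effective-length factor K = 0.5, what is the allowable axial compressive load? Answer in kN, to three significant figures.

I = πd⁴/64 = π×27.3⁴/64 = 27270 mm⁴.
Effective length L_e = KL = 0.5×3.36 m = 1680 mm.
Euler critical load P_cr = π²EI/L_e² = π²×210000×27270/1680² = 20020 N.
P_allow = P_cr/n = 20020/3.4 = 5889 N.

P_allow = 5.89 kN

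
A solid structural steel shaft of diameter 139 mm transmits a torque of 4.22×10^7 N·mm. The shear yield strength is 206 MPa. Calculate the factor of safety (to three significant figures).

n = 2.57

τ = 16T/(πd³) = 16×4.2200×10^7/(π×139³) = 80.03 MPa.
n = τ_limit/τ = 206/80.03 = 2.574.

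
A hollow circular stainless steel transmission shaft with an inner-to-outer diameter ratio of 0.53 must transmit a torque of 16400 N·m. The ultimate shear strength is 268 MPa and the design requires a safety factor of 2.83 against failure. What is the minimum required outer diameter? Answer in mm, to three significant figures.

d_o = 98.6 mm

τ_allow = 268/2.83 = 94.70 MPa.
For a hollow shaft τ = 16T/[πd_o³(1−k⁴)] with k = 0.53, so 1−k⁴ = 0.9211.
d_o³ = 16T/[π τ_allow (1−k⁴)] = 16×1.6400×10^7/(π×94.70×0.9211) = 957500 mm³.
d_o = 98.56 mm.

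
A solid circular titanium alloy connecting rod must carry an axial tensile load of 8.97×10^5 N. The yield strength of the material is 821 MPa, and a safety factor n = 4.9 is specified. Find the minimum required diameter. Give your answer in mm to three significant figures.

d = 82.6 mm

Allowable stress σ_allow = 821/4.9 = 167.6 MPa.
Required area A = F/σ_allow = 897000/167.6 = 5354 mm².
A = πd²/4 → d = √(4A/π) = 82.56 mm.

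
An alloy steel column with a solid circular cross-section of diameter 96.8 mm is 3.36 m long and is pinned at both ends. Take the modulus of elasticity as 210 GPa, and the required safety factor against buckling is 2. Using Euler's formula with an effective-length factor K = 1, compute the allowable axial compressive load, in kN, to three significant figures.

I = πd⁴/64 = π×96.8⁴/64 = 4.310×10^6 mm⁴.
Effective length L_e = KL = 1×3.36 m = 3360 mm.
Euler critical load P_cr = π²EI/L_e² = π²×210000×4.310×10^6/3360² = 791200 N.
P_allow = P_cr/n = 791200/2 = 395600 N.

P_allow = 396 kN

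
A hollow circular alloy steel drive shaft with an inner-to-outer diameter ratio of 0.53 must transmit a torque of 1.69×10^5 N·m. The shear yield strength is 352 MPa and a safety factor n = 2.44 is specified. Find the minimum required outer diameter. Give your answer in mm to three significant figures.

d_o = 186 mm

τ_allow = 352/2.44 = 144.3 MPa.
For a hollow shaft τ = 16T/[πd_o³(1−k⁴)] with k = 0.53, so 1−k⁴ = 0.9211.
d_o³ = 16T/[π τ_allow (1−k⁴)] = 16×1.6900×10^8/(π×144.3×0.9211) = 6.477×10^6 mm³.
d_o = 186.4 mm.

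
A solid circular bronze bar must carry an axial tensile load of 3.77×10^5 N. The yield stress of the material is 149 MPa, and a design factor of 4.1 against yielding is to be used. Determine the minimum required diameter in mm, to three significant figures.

d = 115 mm

Allowable stress σ_allow = 149/4.1 = 36.34 MPa.
Required area A = F/σ_allow = 377000/36.34 = 10370 mm².
A = πd²/4 → d = √(4A/π) = 114.9 mm.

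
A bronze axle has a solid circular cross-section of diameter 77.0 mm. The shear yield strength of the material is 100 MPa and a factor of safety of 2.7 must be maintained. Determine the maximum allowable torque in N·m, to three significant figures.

T_allow = 3320 N·m

τ_allow = 100/2.7 = 37.04 MPa.
For a solid shaft T_allow = τ_allow·πd³/16; πd³/16 = π×77.0³/16 = 89640 mm³.
T_allow = 37.04×89640 = 3.320×10^6 N·mm = 3320 N·m.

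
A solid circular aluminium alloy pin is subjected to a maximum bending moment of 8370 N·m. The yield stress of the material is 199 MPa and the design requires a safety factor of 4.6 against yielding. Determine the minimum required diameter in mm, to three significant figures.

d = 125 mm

σ_allow = 199/4.6 = 43.26 MPa.
For a solid circular section σ = 32M/(πd³), so d³ = 32M/(π σ_allow) = 32×8370000/(π×43.26) = 1.971×10^6 mm³.
d = 125.4 mm.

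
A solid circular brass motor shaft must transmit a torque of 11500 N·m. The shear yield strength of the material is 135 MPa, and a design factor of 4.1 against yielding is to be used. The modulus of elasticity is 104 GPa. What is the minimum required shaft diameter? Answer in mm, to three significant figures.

d = 121 mm

Allowable shear stress τ_allow = 135/4.1 = 32.93 MPa.
For a solid shaft τ = 16T/(πd³), so d³ = 16T/(π τ_allow) = 16×1.1500×10^7/(π×32.93) = 1.779×10^6 mm³.
d = (1.779×10^6)^(1/3) = 121.2 mm.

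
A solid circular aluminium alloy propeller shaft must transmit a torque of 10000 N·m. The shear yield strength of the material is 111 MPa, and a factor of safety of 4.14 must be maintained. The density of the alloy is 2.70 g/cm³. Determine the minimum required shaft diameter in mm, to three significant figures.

d = 124 mm

Allowable shear stress τ_allow = 111/4.14 = 26.81 MPa.
For a solid shaft τ = 16T/(πd³), so d³ = 16T/(π τ_allow) = 16×1.0000×10^7/(π×26.81) = 1.900×10^6 mm³.
d = (1.900×10^6)^(1/3) = 123.8 mm.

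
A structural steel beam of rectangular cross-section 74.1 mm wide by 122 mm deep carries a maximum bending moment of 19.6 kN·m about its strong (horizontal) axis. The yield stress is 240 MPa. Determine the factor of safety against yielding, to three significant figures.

Section modulus S = bh²/6 = 74.1×122²/6 = 183800 mm³.
σ = M/S = 1.9600×10^7/183800 = 106.6 MPa.
n = 240/106.6 = 2.251.

n = 2.25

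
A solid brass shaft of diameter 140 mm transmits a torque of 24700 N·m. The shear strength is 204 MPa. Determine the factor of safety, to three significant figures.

τ = 16T/(πd³) = 16×2.4700×10^7/(π×140³) = 45.84 MPa.
n = τ_limit/τ = 204/45.84 = 4.450.

n = 4.45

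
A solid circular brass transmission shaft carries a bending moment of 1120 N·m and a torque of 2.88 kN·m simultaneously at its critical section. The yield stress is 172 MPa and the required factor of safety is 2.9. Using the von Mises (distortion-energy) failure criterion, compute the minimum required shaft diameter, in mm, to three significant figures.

d = 77.7 mm

σ_allow = σ_y/n = 172/2.9 = 59.31 MPa.
For a solid shaft σ_b = 32M/(πd³) and τ = 16T/(πd³), so the von Mises stress is σ' = (16/πd³)·√(4M²+3T²).
√(4M²+3T²) = √(4×(1.120×10^6)² + 3×(2.880×10^6)²) = 5.468×10^6 N·mm.
d³ = 16×5.468×10^6/(π×59.31) = 469500 mm³.
d = 77.72 mm.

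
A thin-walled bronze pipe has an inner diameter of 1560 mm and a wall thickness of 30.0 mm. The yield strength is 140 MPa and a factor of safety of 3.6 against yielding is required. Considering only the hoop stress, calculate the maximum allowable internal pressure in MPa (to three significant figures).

p_allow = 1.50 MPa

σ_allow = 140/3.6 = 38.89 MPa.
σ_h = pD/(2t) → p_allow = 2σ_allow t/D = 2×38.89×30.0/1560 = 1.496 MPa.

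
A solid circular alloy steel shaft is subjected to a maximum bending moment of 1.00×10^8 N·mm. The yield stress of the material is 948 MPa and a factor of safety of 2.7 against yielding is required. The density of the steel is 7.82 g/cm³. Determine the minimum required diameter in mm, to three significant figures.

σ_allow = 948/2.7 = 351.1 MPa.
For a solid circular section σ = 32M/(πd³), so d³ = 32M/(π σ_allow) = 32×1.0000×10^8/(π×351.1) = 2.901×10^6 mm³.
d = 142.6 mm.

d = 143 mm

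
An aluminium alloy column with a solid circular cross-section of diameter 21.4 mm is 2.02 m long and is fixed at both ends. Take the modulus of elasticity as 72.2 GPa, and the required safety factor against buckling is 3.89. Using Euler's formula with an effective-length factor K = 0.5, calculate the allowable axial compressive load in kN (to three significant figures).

I = πd⁴/64 = π×21.4⁴/64 = 10290 mm⁴.
Effective length L_e = KL = 0.5×2.02 m = 1010 mm.
Euler critical load P_cr = π²EI/L_e² = π²×72200×10290/1010² = 7191 N.
P_allow = P_cr/n = 7191/3.89 = 1849 N.

P_allow = 1.85 kN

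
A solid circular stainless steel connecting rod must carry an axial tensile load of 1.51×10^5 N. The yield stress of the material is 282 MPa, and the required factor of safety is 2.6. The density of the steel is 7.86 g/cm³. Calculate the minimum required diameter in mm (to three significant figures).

d = 42.1 mm

Allowable stress σ_allow = 282/2.6 = 108.5 MPa.
Required area A = F/σ_allow = 151000/108.5 = 1392 mm².
A = πd²/4 → d = √(4A/π) = 42.10 mm.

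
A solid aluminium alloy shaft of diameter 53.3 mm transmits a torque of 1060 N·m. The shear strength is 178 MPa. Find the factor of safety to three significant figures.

τ = 16T/(πd³) = 16×1060000/(π×53.3³) = 35.65 MPa.
n = τ_limit/τ = 178/35.65 = 4.993.

n = 4.99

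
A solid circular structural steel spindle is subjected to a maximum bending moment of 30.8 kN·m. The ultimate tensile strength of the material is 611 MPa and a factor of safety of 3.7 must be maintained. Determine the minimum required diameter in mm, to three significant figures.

σ_allow = 611/3.7 = 165.1 MPa.
For a solid circular section σ = 32M/(πd³), so d³ = 32M/(π σ_allow) = 32×3.0800×10^7/(π×165.1) = 1.900×10^6 mm³.
d = 123.9 mm.

d = 124 mm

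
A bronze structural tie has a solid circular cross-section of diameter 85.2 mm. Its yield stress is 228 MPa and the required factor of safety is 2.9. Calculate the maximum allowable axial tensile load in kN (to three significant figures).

σ_allow = 228/2.9 = 78.62 MPa.
A = πd²/4 = π×85.2²/4 = 5701 mm².
F_allow = σ_allow × A = 78.62×5701 = 448200 N.

F_allow = 448 kN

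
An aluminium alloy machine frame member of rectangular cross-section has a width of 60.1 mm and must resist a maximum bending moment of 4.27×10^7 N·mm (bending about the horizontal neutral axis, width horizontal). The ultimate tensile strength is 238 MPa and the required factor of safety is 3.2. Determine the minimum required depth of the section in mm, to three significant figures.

σ_allow = 238/3.2 = 74.38 MPa.
For a rectangular section σ = 6M/(bh²), so h² = 6M/(b σ_allow) = 6×4.2700×10^7/(60.1×74.38) = 57320 mm².
h = 239.4 mm.

h = 239 mm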